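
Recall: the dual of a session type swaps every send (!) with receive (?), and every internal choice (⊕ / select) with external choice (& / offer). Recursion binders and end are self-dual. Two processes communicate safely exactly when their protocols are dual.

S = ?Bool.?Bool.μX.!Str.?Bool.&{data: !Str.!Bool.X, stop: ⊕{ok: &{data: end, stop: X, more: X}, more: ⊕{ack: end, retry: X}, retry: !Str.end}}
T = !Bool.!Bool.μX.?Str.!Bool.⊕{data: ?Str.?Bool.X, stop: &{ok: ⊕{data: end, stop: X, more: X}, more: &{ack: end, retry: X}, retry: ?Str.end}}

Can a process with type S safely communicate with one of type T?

YES

?Bool ‖ !Bool  match
  ?Bool ‖ !Bool  match
    μX ‖ μX  match (rec unchanged)
      !Str ‖ ?Str  match
        ?Bool ‖ !Bool  match
          &{data,stop} ‖ ⊕{data,stop}  match label sets agree
            [data]
              !Str ‖ ?Str  match
                !Bool ‖ ?Bool  match
                  X ‖ X  match
            [stop]
              ⊕{ok,more,retry} ‖ &{ok,more,retry}  match label sets agree
                [ok]
                  &{data,stop,more} ‖ ⊕{data,stop,more}  match label sets agree
                    [data]
                      end ‖ end  match
                    [stop]
                      X ‖ X  match
                    [more]
                      X ‖ X  match
                [more]
                  ⊕{ack,retry} ‖ &{ack,retry}  match label sets agree
                    [ack]
                      end ‖ end  match
                    [retry]
                      X ‖ X  match
                [retry]
                  !Str ‖ ?Str  match
                    end ‖ end  match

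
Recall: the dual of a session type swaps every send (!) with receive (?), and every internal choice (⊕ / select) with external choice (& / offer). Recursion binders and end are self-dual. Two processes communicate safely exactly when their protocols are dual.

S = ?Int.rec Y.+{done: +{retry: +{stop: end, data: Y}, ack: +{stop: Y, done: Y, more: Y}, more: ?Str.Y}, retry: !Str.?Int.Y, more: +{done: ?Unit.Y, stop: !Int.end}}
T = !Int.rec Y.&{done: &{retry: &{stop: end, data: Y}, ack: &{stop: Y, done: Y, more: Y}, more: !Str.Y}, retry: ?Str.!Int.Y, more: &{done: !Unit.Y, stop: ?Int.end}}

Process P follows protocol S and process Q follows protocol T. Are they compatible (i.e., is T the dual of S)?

YES

?Int | !Int  ✓
  rec Y | rec Y  ✓ (μ self-dual)
    +{done,retry,more} | &{done,retry,more}  ✓ labels match
      [done]
        +{retry,ack,more} | &{retry,ack,more}  ✓ labels match
          [retry]
            +{stop,data} | &{stop,data}  ✓ labels match
              [stop]
                end | end  ✓
              [data]
                Y | Y  ✓
          [ack]
            +{stop,done,more} | &{stop,done,more}  ✓ labels match
              [stop]
                Y | Y  ✓
              [done]
                Y | Y  ✓
              [more]
                Y | Y  ✓
          [more]
            ?Str | !Str  ✓
              Y | Y  ✓
      [retry]
        !Str | ?Str  ✓
          ?Int | !Int  ✓
            Y | Y  ✓
      [more]
        +{done,stop} | &{done,stop}  ✓ labels match
          [done]
            ?Unit | !Unit  ✓
              Y | Y  ✓
          [stop]
            !Int | ?Int  ✓
              end | end  ✓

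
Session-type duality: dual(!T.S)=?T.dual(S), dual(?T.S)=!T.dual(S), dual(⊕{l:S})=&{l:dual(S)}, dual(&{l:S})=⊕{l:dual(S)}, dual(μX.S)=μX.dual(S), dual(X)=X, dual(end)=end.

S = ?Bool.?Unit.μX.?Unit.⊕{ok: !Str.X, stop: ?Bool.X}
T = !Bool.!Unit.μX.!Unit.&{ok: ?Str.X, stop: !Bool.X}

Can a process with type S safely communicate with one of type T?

YES

?Bool ‖ !Bool  ok
  ?Unit ‖ !Unit  ok
    μX ‖ μX  ok (rec unchanged)
      ?Unit ‖ !Unit  ok
        ⊕{ok,stop} ‖ &{ok,stop}  ok labels match
          case ok:
            !Str ‖ ?Str  ok
              X ‖ X  ok
          case stop:
            ?Bool ‖ !Bool  ok
              X ‖ X  ok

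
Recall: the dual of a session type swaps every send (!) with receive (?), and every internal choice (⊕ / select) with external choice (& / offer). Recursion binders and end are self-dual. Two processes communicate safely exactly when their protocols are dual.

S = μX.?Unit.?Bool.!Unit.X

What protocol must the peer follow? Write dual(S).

μX.!Unit.!Bool.?Unit.X

μX ↦ μX  (binder kept)
  ?Unit ↦ !Unit
    ?Bool ↦ !Bool
      !Unit ↦ ?Unit
        X ↦ X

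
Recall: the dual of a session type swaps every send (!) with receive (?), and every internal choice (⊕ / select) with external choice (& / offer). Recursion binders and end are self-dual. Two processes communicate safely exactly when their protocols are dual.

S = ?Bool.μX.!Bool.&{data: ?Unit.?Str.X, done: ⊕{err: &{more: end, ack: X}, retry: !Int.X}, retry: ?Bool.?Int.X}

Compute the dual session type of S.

?Bool → !Bool
  μX → μX  (rec unchanged)
    !Bool → ?Bool
      &{data,done,retry} → ⊕{data,done,retry}  (&→⊕)
        [data]
          ?Unit → !Unit
            ?Str → !Str
              X ↦ X
        [done]
          ⊕{err,retry} → &{err,retry}  (⊕→&)
            [err]
              &{more,ack} → ⊕{more,ack}  (&→⊕)
                [more]
                  end ↦ end
                [ack]
                  X ↦ X
            [retry]
              !Int → ?Int
                X ↦ X
        [retry]
          ?Bool → !Bool
            ?Int → !Int
              X ↦ X

!Bool.μX.?Bool.⊕{data: !Unit.!Str.X, done: &{err: ⊕{more: end, ack: X}, retry: ?Int.X}, retry: !Bool.!Int.X}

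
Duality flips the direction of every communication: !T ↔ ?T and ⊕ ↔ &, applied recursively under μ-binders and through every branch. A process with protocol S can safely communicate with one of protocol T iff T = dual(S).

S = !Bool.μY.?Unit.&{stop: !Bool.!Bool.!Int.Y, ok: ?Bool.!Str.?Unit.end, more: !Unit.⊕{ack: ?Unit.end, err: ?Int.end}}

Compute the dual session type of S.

!Bool ↦ ?Bool
  μY ↦ μY  (binder kept)
    ?Unit ↦ !Unit
      &{stop,ok,more} ↦ ⊕{stop,ok,more}  (offer→select)
        • stop:
          !Bool ↦ ?Bool
            !Bool ↦ ?Bool
              !Int ↦ ?Int
                dual(Y) = Y
        • ok:
          ?Bool ↦ !Bool
            !Str ↦ ?Str
              ?Unit ↦ !Unit
                dual(end) = end
        • more:
          !Unit ↦ ?Unit
            ⊕{ack,err} ↦ &{ack,err}  (internal→external)
              • ack:
                ?Unit ↦ !Unit
                  dual(end) = end
              • err:
                ?Int ↦ !Int
                  dual(end) = end

?Bool.μY.!Unit.⊕{stop: ?Bool.?Bool.?Int.Y, ok: !Bool.?Str.!Unit.end, more: ?Unit.&{ack: !Unit.end, err: !Int.end}}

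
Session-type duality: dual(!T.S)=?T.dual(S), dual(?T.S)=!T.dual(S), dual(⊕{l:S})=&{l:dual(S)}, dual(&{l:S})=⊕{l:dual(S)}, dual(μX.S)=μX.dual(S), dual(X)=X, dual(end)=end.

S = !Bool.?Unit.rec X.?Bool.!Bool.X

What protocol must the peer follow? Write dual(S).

!Bool = ?Bool
  ?Unit = !Unit
    rec X = rec X  (rec unchanged)
      ?Bool = !Bool
        !Bool = ?Bool
          dual(X) = X

?Bool.!Unit.rec X.!Bool.?Bool.X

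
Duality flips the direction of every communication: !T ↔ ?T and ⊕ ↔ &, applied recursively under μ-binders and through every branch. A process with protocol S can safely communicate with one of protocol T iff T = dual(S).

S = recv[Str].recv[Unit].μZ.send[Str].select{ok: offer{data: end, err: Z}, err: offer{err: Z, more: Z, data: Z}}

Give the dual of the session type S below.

send[Str].send[Unit].μZ.recv[Str].offer{ok: select{data: end, err: Z}, err: select{err: Z, more: Z, data: Z}}

recv[Str] ↦ send[Str]
  recv[Unit] ↦ send[Unit]
    μZ ↦ μZ  (μ self-dual)
      send[Str] ↦ recv[Str]
        select{ok,err} ↦ offer{ok,err}  (select→offer)
          • ok:
            offer{data,err} ↦ select{data,err}  (offer→select)
              • data:
                dual(end) = end
              • err:
                dual(Z) = Z
          • err:
            offer{err,more,data} ↦ select{err,more,data}  (offer→select)
              • err:
                dual(Z) = Z
              • more:
                dual(Z) = Z
              • data:
                dual(Z) = Z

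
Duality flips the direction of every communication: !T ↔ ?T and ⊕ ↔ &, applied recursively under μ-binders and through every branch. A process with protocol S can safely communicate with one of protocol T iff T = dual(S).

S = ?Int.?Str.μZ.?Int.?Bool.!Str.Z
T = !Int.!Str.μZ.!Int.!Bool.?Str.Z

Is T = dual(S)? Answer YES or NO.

?Int ‖ !Int  match
  ?Str ‖ !Str  match
    μZ ‖ μZ  match (μ self-dual)
      ?Int ‖ !Int  match
        ?Bool ‖ !Bool  match
          !Str ‖ ?Str  match
            Z ‖ Z  match

YES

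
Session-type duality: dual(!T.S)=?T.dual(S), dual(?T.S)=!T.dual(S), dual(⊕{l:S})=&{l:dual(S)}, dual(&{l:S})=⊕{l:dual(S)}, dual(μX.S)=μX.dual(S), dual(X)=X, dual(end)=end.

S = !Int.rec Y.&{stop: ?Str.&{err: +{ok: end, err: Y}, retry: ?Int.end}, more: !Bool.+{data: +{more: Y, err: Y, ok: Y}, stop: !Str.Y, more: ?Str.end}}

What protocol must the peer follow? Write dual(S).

!Int = ?Int
  rec Y = rec Y  (rec unchanged)
    &{stop,more} = +{stop,more}  (offer→select)
      case stop:
        ?Str = !Str
          &{err,retry} = +{err,retry}  (offer→select)
            case err:
              +{ok,err} = &{ok,err}  (internal→external)
                case ok:
                  dual(end) = end
                case err:
                  dual(Y) = Y
            case retry:
              ?Int = !Int
                dual(end) = end
      case more:
        !Bool = ?Bool
          +{data,stop,more} = &{data,stop,more}  (internal→external)
            case data:
              +{more,err,ok} = &{more,err,ok}  (internal→external)
                case more:
                  dual(Y) = Y
                case err:
                  dual(Y) = Y
                case ok:
                  dual(Y) = Y
            case stop:
              !Str = ?Str
                dual(Y) = Y
            case more:
              ?Str = !Str
                dual(end) = end

?Int.rec Y.+{stop: !Str.+{err: &{ok: end, err: Y}, retry: !Int.end}, more: ?Bool.&{data: &{more: Y, err: Y, ok: Y}, stop: ?Str.Y, more: !Str.end}}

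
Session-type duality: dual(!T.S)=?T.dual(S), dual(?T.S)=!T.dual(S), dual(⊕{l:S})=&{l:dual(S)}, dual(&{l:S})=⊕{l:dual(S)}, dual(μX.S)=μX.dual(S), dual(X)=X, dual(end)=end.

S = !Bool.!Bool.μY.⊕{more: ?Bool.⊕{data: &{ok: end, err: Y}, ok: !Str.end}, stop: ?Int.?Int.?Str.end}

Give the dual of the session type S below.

?Bool.?Bool.μY.&{more: !Bool.&{data: ⊕{ok: end, err: Y}, ok: ?Str.end}, stop: !Int.!Int.!Str.end}

!Bool → ?Bool
  !Bool → ?Bool
    μY → μY  (μ self-dual)
      ⊕{more,stop} → &{more,stop}  (internal→external)
        • more:
          ?Bool → !Bool
            ⊕{data,ok} → &{data,ok}  (internal→external)
              • data:
                &{ok,err} → ⊕{ok,err}  (external→internal)
                  • ok:
                    dual(end) = end
                  • err:
                    dual(Y) = Y
              • ok:
                !Str → ?Str
                  dual(end) = end
        • stop:
          ?Int → !Int
            ?Int → !Int
              ?Str → !Str
                dual(end) = end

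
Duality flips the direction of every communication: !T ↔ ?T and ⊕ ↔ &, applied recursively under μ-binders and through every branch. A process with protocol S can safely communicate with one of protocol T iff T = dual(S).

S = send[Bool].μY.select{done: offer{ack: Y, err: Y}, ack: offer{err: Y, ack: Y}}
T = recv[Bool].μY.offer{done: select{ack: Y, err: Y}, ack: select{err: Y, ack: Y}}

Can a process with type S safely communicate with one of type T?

send[Bool] ‖ recv[Bool]  ✓
  μY ‖ μY  ✓ (μ self-dual)
    select{done,ack} ‖ offer{done,ack}  ✓ same labels
      [done]
        offer{ack,err} ‖ select{ack,err}  ✓ same labels
          [ack]
            Y ‖ Y  ✓
          [err]
            Y ‖ Y  ✓
      [ack]
        offer{err,ack} ‖ select{err,ack}  ✓ same labels
          [err]
            Y ‖ Y  ✓
          [ack]
            Y ‖ Y  ✓

YES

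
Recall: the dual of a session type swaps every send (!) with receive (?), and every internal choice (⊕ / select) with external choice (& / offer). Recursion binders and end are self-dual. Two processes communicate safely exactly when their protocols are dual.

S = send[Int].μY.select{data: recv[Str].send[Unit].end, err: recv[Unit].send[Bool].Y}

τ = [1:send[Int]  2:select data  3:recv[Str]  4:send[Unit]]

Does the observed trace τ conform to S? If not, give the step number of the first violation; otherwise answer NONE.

NONE

@1 send[Int]  match  state: μY.…
@2 select data  match  state: recv[Str].send[Unit].end
@3 recv[Str]  match  state: send[Unit].end
@4 send[Unit]  match  state: end
all 4 steps conform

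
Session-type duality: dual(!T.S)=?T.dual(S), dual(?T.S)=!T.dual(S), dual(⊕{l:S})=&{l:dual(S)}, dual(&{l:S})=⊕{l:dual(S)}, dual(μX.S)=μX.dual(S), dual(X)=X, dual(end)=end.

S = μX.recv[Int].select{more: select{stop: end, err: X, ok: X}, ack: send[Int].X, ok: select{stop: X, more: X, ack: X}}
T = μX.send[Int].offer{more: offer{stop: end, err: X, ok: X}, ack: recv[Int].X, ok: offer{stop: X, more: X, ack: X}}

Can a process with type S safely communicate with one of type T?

μX vs μX  ok (μ self-dual)
  recv[Int] vs send[Int]  ok
    select{more,ack,ok} vs offer{more,ack,ok}  ok label sets agree
      • more:
        select{stop,err,ok} vs offer{stop,err,ok}  ok label sets agree
          • stop:
            end vs end  ok
          • err:
            X vs X  ok
          • ok:
            X vs X  ok
      • ack:
        send[Int] vs recv[Int]  ok
          X vs X  ok
      • ok:
        select{stop,more,ack} vs offer{stop,more,ack}  ok label sets agree
          • stop:
            X vs X  ok
          • more:
            X vs X  ok
          • ack:
            X vs X  ok

YES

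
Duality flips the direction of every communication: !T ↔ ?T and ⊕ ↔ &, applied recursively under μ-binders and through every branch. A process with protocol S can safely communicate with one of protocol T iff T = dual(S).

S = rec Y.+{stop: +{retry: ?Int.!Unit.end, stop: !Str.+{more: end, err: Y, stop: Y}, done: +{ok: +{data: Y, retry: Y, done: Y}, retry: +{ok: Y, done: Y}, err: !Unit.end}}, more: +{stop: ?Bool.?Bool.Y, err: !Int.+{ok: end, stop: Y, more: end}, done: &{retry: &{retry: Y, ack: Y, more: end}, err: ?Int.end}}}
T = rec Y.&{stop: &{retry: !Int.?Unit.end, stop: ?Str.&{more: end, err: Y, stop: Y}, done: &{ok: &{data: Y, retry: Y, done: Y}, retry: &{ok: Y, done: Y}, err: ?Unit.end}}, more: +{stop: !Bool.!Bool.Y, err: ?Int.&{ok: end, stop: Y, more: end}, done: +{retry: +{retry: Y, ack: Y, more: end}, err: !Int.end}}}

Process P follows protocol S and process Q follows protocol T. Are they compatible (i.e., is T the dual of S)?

NO

rec Y | rec Y  match (binder kept)
  +{stop,more} | &{stop,more}  match same labels
    case stop:
      +{retry,stop,done} | &{retry,stop,done}  match same labels
        case retry:
          ?Int | !Int  match
            !Unit | ?Unit  match
              end | end  match
        case stop:
          !Str | ?Str  match
            +{more,err,stop} | &{more,err,stop}  match same labels
              case more:
                end | end  match
              case err:
                Y | Y  match
              case stop:
                Y | Y  match
        case done:
          +{ok,retry,err} | &{ok,retry,err}  match same labels
            case ok:
              +{data,retry,done} | &{data,retry,done}  match same labels
                case data:
                  Y | Y  match
                case retry:
                  Y | Y  match
                case done:
                  Y | Y  match
            case retry:
              +{ok,done} | &{ok,done}  match same labels
                case ok:
                  Y | Y  match
                case done:
                  Y | Y  match
            case err:
              !Unit | ?Unit  match
                end | end  match
    case more:
      +{stop,err,done} | +{stop,err,done}  ✗ choice polarity not flipped — not dual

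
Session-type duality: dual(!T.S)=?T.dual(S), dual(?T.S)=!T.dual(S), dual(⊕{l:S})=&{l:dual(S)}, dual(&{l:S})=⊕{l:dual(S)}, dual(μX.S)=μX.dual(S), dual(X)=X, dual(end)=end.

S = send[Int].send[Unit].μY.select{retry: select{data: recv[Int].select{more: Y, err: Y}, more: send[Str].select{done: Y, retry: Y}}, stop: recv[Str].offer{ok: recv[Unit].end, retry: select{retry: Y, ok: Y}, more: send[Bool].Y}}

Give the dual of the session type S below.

send[Int] ↦ recv[Int]
  send[Unit] ↦ recv[Unit]
    μY ↦ μY  (μ self-dual)
      select{retry,stop} ↦ offer{retry,stop}  (select→offer)
        • retry:
          select{data,more} ↦ offer{data,more}  (select→offer)
            • data:
              recv[Int] ↦ send[Int]
                select{more,err} ↦ offer{more,err}  (select→offer)
                  • more:
                    dual(Y) = Y
                  • err:
                    dual(Y) = Y
            • more:
              send[Str] ↦ recv[Str]
                select{done,retry} ↦ offer{done,retry}  (select→offer)
                  • done:
                    dual(Y) = Y
                  • retry:
                    dual(Y) = Y
        • stop:
          recv[Str] ↦ send[Str]
            offer{ok,retry,more} ↦ select{ok,retry,more}  (offer→select)
              • ok:
                recv[Unit] ↦ send[Unit]
                  dual(end) = end
              • retry:
                select{retry,ok} ↦ offer{retry,ok}  (select→offer)
                  • retry:
                    dual(Y) = Y
                  • ok:
                    dual(Y) = Y
              • more:
                send[Bool] ↦ recv[Bool]
                  dual(Y) = Y

recv[Int].recv[Unit].μY.offer{retry: offer{data: send[Int].offer{more: Y, err: Y}, more: recv[Str].offer{done: Y, retry: Y}}, stop: send[Str].select{ok: send[Unit].end, retry: offer{retry: Y, ok: Y}, more: recv[Bool].Y}}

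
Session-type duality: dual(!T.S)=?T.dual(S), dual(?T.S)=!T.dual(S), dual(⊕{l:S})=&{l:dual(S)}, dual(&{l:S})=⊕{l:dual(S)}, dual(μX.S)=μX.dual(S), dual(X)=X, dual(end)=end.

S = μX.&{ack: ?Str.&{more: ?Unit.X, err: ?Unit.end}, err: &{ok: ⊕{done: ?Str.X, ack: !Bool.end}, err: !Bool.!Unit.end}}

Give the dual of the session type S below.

μX ↦ μX  (binder kept)
  &{ack,err} ↦ ⊕{ack,err}  (offer→select)
    [ack]
      ?Str ↦ !Str
        &{more,err} ↦ ⊕{more,err}  (offer→select)
          [more]
            ?Unit ↦ !Unit
              dual(X) = X
          [err]
            ?Unit ↦ !Unit
              dual(end) = end
    [err]
      &{ok,err} ↦ ⊕{ok,err}  (offer→select)
        [ok]
          ⊕{done,ack} ↦ &{done,ack}  (select→offer)
            [done]
              ?Str ↦ !Str
                dual(X) = X
            [ack]
              !Bool ↦ ?Bool
                dual(end) = end
        [err]
          !Bool ↦ ?Bool
            !Unit ↦ ?Unit
              dual(end) = end

μX.⊕{ack: !Str.⊕{more: !Unit.X, err: !Unit.end}, err: ⊕{ok: &{done: !Str.X, ack: ?Bool.end}, err: ?Bool.?Unit.end}}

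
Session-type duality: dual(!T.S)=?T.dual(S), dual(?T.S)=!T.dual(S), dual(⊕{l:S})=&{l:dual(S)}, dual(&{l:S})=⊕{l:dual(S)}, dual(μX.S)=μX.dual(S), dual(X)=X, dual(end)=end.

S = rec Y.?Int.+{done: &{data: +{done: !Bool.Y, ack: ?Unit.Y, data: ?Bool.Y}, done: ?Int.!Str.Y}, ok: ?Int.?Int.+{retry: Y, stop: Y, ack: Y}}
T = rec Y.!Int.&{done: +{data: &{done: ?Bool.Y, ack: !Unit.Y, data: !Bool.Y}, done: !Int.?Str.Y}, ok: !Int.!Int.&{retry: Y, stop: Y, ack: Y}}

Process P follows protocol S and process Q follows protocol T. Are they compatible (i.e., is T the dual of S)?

YES

rec Y ‖ rec Y  ok (binder kept)
  ?Int ‖ !Int  ok
    +{done,ok} ‖ &{done,ok}  ok labels match
      case done:
        &{data,done} ‖ +{data,done}  ok labels match
          case data:
            +{done,ack,data} ‖ &{done,ack,data}  ok labels match
              case done:
                !Bool ‖ ?Bool  ok
                  Y ‖ Y  ok
              case ack:
                ?Unit ‖ !Unit  ok
                  Y ‖ Y  ok
              case data:
                ?Bool ‖ !Bool  ok
                  Y ‖ Y  ok
          case done:
            ?Int ‖ !Int  ok
              !Str ‖ ?Str  ok
                Y ‖ Y  ok
      case ok:
        ?Int ‖ !Int  ok
          ?Int ‖ !Int  ok
            +{retry,stop,ack} ‖ &{retry,stop,ack}  ok labels match
              case retry:
                Y ‖ Y  ok
              case stop:
                Y ‖ Y  ok
              case ack:
                Y ‖ Y  ok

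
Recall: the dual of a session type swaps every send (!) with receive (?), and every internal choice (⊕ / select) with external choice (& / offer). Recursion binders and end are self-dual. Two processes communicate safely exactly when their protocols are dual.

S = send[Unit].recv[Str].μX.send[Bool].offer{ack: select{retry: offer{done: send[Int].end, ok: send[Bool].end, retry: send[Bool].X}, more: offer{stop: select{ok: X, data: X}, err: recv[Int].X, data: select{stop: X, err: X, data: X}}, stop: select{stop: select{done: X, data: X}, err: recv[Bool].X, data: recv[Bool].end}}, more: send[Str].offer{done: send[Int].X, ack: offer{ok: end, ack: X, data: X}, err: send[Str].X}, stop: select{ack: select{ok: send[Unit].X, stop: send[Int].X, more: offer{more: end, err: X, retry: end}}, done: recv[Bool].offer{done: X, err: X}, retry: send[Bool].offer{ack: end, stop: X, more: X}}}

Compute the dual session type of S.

recv[Unit].send[Str].μX.recv[Bool].select{ack: offer{retry: select{done: recv[Int].end, ok: recv[Bool].end, retry: recv[Bool].X}, more: select{stop: offer{ok: X, data: X}, err: send[Int].X, data: offer{stop: X, err: X, data: X}}, stop: offer{stop: offer{done: X, data: X}, err: send[Bool].X, data: send[Bool].end}}, more: recv[Str].select{done: recv[Int].X, ack: select{ok: end, ack: X, data: X}, err: recv[Str].X}, stop: offer{ack: offer{ok: recv[Unit].X, stop: recv[Int].X, more: select{more: end, err: X, retry: end}}, done: send[Bool].select{done: X, err: X}, retry: recv[Bool].select{ack: end, stop: X, more: X}}}

send[Unit] ↦ recv[Unit]
  recv[Str] ↦ send[Str]
    μX ↦ μX  (rec unchanged)
      send[Bool] ↦ recv[Bool]
        offer{ack,more,stop} ↦ select{ack,more,stop}  (external→internal)
          • ack:
            select{retry,more,stop} ↦ offer{retry,more,stop}  (⊕→&)
              • retry:
                offer{done,ok,retry} ↦ select{done,ok,retry}  (external→internal)
                  • done:
                    send[Int] ↦ recv[Int]
                      end ↦ end
                  • ok:
                    send[Bool] ↦ recv[Bool]
                      end ↦ end
                  • retry:
                    send[Bool] ↦ recv[Bool]
                      X ↦ X
              • more:
                offer{stop,err,data} ↦ select{stop,err,data}  (external→internal)
                  • stop:
                    select{ok,data} ↦ offer{ok,data}  (⊕→&)
                      • ok:
                        X ↦ X
                      • data:
                        X ↦ X
                  • err:
                    recv[Int] ↦ send[Int]
                      X ↦ X
                  • data:
                    select{stop,err,data} ↦ offer{stop,err,data}  (⊕→&)
                      • stop:
                        X ↦ X
                      • err:
                        X ↦ X
                      • data:
                        X ↦ X
              • stop:
                select{stop,err,data} ↦ offer{stop,err,data}  (⊕→&)
                  • stop:
                    select{done,data} ↦ offer{done,data}  (⊕→&)
                      • done:
                        X ↦ X
                      • data:
                        X ↦ X
                  • err:
                    recv[Bool] ↦ send[Bool]
                      X ↦ X
                  • data:
                    recv[Bool] ↦ send[Bool]
                      end ↦ end
          • more:
            send[Str] ↦ recv[Str]
              offer{done,ack,err} ↦ select{done,ack,err}  (external→internal)
                • done:
                  send[Int] ↦ recv[Int]
                    X ↦ X
                • ack:
                  offer{ok,ack,data} ↦ select{ok,ack,data}  (external→internal)
                    • ok:
                      end ↦ end
                    • ack:
                      X ↦ X
                    • data:
                      X ↦ X
                • err:
                  send[Str] ↦ recv[Str]
                    X ↦ X
          • stop:
            select{ack,done,retry} ↦ offer{ack,done,retry}  (⊕→&)
              • ack:
                select{ok,stop,more} ↦ offer{ok,stop,more}  (⊕→&)
                  • ok:
                    send[Unit] ↦ recv[Unit]
                      X ↦ X
                  • stop:
                    send[Int] ↦ recv[Int]
                      X ↦ X
                  • more:
                    offer{more,err,retry} ↦ select{more,err,retry}  (external→internal)
                      • more:
                        end ↦ end
                      • err:
                        X ↦ X
                      • retry:
                        end ↦ end
              • done:
                recv[Bool] ↦ send[Bool]
                  offer{done,err} ↦ select{done,err}  (external→internal)
                    • done:
                      X ↦ X
                    • err:
                      X ↦ X
              • retry:
                send[Bool] ↦ recv[Bool]
                  offer{ack,stop,more} ↦ select{ack,stop,more}  (external→internal)
                    • ack:
                      end ↦ end
                    • stop:
                      X ↦ X
                    • more:
                      X ↦ X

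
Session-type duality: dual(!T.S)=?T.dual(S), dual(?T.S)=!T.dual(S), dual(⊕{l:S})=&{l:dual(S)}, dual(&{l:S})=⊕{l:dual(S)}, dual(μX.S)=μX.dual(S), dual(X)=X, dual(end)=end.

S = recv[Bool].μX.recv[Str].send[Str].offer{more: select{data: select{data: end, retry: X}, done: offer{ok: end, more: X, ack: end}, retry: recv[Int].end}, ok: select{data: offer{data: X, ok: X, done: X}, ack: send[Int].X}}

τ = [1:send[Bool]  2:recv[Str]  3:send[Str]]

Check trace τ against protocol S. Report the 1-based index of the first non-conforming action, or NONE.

1

[1] got send[Bool], protocol expects recv[Bool]  ✗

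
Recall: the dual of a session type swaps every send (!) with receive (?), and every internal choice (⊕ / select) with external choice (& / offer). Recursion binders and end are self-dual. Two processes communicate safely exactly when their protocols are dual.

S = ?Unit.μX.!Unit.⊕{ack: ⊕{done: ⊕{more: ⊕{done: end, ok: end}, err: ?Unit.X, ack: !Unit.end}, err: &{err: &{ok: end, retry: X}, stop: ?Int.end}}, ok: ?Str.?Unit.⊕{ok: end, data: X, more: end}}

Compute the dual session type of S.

?Unit ↦ !Unit
  μX ↦ μX  (binder kept)
    !Unit ↦ ?Unit
      ⊕{ack,ok} ↦ &{ack,ok}  (select→offer)
        case ack:
          ⊕{done,err} ↦ &{done,err}  (select→offer)
            case done:
              ⊕{more,err,ack} ↦ &{more,err,ack}  (select→offer)
                case more:
                  ⊕{done,ok} ↦ &{done,ok}  (select→offer)
                    case done:
                      end self-dual
                    case ok:
                      end self-dual
                case err:
                  ?Unit ↦ !Unit
                    X self-dual
                case ack:
                  !Unit ↦ ?Unit
                    end self-dual
            case err:
              &{err,stop} ↦ ⊕{err,stop}  (offer→select)
                case err:
                  &{ok,retry} ↦ ⊕{ok,retry}  (offer→select)
                    case ok:
                      end self-dual
                    case retry:
                      X self-dual
                case stop:
                  ?Int ↦ !Int
                    end self-dual
        case ok:
          ?Str ↦ !Str
            ?Unit ↦ !Unit
              ⊕{ok,data,more} ↦ &{ok,data,more}  (select→offer)
                case ok:
                  end self-dual
                case data:
                  X self-dual
                case more:
                  end self-dual

!Unit.μX.?Unit.&{ack: &{done: &{more: &{done: end, ok: end}, err: !Unit.X, ack: ?Unit.end}, err: ⊕{err: ⊕{ok: end, retry: X}, stop: !Int.end}}, ok: !Str.!Unit.&{ok: end, data: X, more: end}}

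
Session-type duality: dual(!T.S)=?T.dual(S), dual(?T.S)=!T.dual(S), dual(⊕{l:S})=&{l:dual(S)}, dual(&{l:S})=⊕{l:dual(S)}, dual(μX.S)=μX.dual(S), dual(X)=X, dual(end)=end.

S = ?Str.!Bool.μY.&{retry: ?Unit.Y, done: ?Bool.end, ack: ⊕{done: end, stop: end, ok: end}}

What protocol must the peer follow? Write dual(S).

!Str.?Bool.μY.⊕{retry: !Unit.Y, done: !Bool.end, ack: &{done: end, stop: end, ok: end}}

?Str ↦ !Str
  !Bool ↦ ?Bool
    μY ↦ μY  (rec unchanged)
      &{retry,done,ack} ↦ ⊕{retry,done,ack}  (offer→select)
        case retry:
          ?Unit ↦ !Unit
            Y ↦ Y
        case done:
          ?Bool ↦ !Bool
            end ↦ end
        case ack:
          ⊕{done,stop,ok} ↦ &{done,stop,ok}  (⊕→&)
            case done:
              end ↦ end
            case stop:
              end ↦ end
            case ok:
              end ↦ end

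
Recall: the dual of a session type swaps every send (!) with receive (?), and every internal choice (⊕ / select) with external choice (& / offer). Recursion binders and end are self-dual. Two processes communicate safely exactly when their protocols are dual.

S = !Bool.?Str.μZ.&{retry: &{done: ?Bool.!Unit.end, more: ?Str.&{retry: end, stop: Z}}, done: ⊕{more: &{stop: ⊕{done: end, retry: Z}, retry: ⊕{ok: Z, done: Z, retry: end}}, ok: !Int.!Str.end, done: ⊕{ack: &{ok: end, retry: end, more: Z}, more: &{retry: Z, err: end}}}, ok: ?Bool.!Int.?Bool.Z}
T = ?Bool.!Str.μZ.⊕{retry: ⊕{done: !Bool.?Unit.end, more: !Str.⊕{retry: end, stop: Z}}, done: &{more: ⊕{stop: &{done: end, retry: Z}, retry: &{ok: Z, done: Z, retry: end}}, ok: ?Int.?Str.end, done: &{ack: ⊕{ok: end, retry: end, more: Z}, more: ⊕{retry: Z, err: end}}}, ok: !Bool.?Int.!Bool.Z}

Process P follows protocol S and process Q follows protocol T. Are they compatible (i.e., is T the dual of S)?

YES

!Bool | ?Bool  ok
  ?Str | !Str  ok
    μZ | μZ  ok (μ self-dual)
      &{retry,done,ok} | ⊕{retry,done,ok}  ok same labels
        case retry:
          &{done,more} | ⊕{done,more}  ok same labels
            case done:
              ?Bool | !Bool  ok
                !Unit | ?Unit  ok
                  end | end  ok
            case more:
              ?Str | !Str  ok
                &{retry,stop} | ⊕{retry,stop}  ok same labels
                  case retry:
                    end | end  ok
                  case stop:
                    Z | Z  ok
        case done:
          ⊕{more,ok,done} | &{more,ok,done}  ok same labels
            case more:
              &{stop,retry} | ⊕{stop,retry}  ok same labels
                case stop:
                  ⊕{done,retry} | &{done,retry}  ok same labels
                    case done:
                      end | end  ok
                    case retry:
                      Z | Z  ok
                case retry:
                  ⊕{ok,done,retry} | &{ok,done,retry}  ok same labels
                    case ok:
                      Z | Z  ok
                    case done:
                      Z | Z  ok
                    case retry:
                      end | end  ok
            case ok:
              !Int | ?Int  ok
                !Str | ?Str  ok
                  end | end  ok
            case done:
              ⊕{ack,more} | &{ack,more}  ok same labels
                case ack:
                  &{ok,retry,more} | ⊕{ok,retry,more}  ok same labels
                    case ok:
                      end | end  ok
                    case retry:
                      end | end  ok
                    case more:
                      Z | Z  ok
                case more:
                  &{retry,err} | ⊕{retry,err}  ok same labels
                    case retry:
                      Z | Z  ok
                    case err:
                      end | end  ok
        case ok:
          ?Bool | !Bool  ok
            !Int | ?Int  ok
              ?Bool | !Bool  ok
                Z | Z  ok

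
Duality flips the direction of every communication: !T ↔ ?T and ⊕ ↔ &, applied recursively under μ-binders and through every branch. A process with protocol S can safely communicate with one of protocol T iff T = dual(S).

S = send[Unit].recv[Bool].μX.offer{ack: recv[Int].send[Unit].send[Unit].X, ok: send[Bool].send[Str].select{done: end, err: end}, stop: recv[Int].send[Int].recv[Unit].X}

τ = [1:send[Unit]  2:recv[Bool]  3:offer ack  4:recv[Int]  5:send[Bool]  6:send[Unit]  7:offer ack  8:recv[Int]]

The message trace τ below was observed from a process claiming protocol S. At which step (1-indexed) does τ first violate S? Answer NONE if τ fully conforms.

5

step 1: send[Unit]  ok  residual = recv[Bool].μX.…
step 2: recv[Bool]  ok  residual = μX.…
step 3: offer ack  ok  residual = recv[Int].send[Unit].send[Unit].μX.…
step 4: recv[Int]  ok  residual = send[Unit].send[Unit].μX.…
step 5: got send[Bool], protocol expects send[Unit]  ✗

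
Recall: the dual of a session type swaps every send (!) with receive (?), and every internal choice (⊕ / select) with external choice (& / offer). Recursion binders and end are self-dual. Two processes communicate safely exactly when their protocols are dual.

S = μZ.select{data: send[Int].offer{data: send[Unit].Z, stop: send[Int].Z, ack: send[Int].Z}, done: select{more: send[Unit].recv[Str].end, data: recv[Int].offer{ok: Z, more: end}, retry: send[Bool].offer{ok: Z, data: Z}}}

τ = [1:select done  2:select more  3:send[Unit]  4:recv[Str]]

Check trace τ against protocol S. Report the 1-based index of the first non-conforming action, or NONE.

NONE

[1] select done  ok  state: select{more: send[Unit].recv[Str].end, data: recv[Int].offer{ok: μZ.…, more: end}, retry: send[Bool].offer{ok: μZ.…, data: μZ.…}}
[2] select more  ok  state: send[Unit].recv[Str].end
[3] send[Unit]  ok  state: recv[Str].end
[4] recv[Str]  ok  state: end
trace exhausted — no violation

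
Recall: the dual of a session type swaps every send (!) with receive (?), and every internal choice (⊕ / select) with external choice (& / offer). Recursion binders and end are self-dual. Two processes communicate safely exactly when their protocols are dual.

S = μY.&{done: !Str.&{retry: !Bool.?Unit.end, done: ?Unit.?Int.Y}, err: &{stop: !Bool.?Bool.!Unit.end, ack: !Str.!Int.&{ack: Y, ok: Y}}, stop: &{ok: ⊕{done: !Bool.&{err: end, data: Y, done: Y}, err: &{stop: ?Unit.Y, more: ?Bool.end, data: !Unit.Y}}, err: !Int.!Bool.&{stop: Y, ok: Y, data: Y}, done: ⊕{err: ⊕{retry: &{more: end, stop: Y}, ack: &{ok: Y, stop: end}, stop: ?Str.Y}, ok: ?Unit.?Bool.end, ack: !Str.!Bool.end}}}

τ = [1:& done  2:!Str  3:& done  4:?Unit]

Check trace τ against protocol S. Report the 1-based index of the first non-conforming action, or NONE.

step 1: & done  match  now at !Str.&{retry: !Bool.?Unit.end, done: ?Unit.?Int.μY.…}
step 2: !Str  match  now at &{retry: !Bool.?Unit.end, done: ?Unit.?Int.μY.…}
step 3: & done  match  now at ?Unit.?Int.μY.…
step 4: ?Unit  match  now at ?Int.μY.…
trace exhausted — no violation

NONE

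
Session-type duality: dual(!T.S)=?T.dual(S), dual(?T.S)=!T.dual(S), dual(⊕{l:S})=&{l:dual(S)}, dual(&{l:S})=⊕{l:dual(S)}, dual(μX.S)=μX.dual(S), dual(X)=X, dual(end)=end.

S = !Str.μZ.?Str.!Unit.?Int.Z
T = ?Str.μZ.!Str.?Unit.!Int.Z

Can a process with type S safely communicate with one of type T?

YES

!Str ‖ ?Str  ✓
  μZ ‖ μZ  ✓ (binder kept)
    ?Str ‖ !Str  ✓
      !Unit ‖ ?Unit  ✓
        ?Int ‖ !Int  ✓
          Z ‖ Z  ✓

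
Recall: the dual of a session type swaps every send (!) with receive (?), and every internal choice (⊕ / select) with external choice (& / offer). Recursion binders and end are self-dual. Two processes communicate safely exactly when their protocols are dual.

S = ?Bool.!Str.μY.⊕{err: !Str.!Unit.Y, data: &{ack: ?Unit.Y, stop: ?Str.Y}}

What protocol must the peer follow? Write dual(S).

!Bool.?Str.μY.&{err: ?Str.?Unit.Y, data: ⊕{ack: !Unit.Y, stop: !Str.Y}}

?Bool → !Bool
  !Str → ?Str
    μY → μY  (μ self-dual)
      ⊕{err,data} → &{err,data}  (⊕→&)
        case err:
          !Str → ?Str
            !Unit → ?Unit
              Y ↦ Y
        case data:
          &{ack,stop} → ⊕{ack,stop}  (&→⊕)
            case ack:
              ?Unit → !Unit
                Y ↦ Y
            case stop:
              ?Str → !Str
                Y ↦ Y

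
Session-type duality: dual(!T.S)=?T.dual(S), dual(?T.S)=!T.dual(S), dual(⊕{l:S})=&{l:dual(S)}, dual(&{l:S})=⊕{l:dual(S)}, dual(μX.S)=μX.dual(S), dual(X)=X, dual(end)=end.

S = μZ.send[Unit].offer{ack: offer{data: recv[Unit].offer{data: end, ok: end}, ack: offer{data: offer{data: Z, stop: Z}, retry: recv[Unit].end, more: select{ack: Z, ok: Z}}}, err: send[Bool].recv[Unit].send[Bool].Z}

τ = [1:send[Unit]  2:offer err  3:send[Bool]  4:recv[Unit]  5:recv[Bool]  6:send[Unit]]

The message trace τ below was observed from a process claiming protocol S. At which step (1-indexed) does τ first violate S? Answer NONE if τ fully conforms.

5

[1] send[Unit]  match  now at offer{ack: offer{data: recv[Unit].offer{data: end, ok: end}, ack: offer{data: offer{data: μZ.…, stop: μZ.…}, retry: recv[Unit].end, more: select{ack: μZ.…, ok: μZ.…}}}, err: send[Bool].recv[Unit].send[Bool].μZ.…}
[2] offer err  match  now at send[Bool].recv[Unit].send[Bool].μZ.…
[3] send[Bool]  match  now at recv[Unit].send[Bool].μZ.…
[4] recv[Unit]  match  now at send[Bool].μZ.…
[5] got recv[Bool], protocol expects send[Bool]  ✗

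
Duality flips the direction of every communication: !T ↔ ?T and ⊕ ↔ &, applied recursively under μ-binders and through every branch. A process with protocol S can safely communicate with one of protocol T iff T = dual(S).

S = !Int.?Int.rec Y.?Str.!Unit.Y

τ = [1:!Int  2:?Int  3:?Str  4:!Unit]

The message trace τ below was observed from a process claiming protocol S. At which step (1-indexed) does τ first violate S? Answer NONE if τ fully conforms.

[1] !Int  ✓  residual = ?Int.rec Y.…
[2] ?Int  ✓  residual = rec Y.…
[3] ?Str  ✓  residual = !Unit.rec Y.…
[4] !Unit  ✓  residual = rec Y.…
all 4 steps conform

NONE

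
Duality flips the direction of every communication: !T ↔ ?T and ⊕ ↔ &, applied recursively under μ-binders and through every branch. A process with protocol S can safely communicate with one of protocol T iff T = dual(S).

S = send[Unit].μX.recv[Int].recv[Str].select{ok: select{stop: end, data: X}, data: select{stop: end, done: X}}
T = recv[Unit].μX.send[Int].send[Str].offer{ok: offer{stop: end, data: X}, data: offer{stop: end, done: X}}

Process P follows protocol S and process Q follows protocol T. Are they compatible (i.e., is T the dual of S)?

send[Unit] | recv[Unit]  ✓
  μX | μX  ✓ (μ self-dual)
    recv[Int] | send[Int]  ✓
      recv[Str] | send[Str]  ✓
        select{ok,data} | offer{ok,data}  ✓ label sets agree
          [ok]
            select{stop,data} | offer{stop,data}  ✓ label sets agree
              [stop]
                end | end  ✓
              [data]
                X | X  ✓
          [data]
            select{stop,done} | offer{stop,done}  ✓ label sets agree
              [stop]
                end | end  ✓
              [done]
                X | X  ✓

YES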